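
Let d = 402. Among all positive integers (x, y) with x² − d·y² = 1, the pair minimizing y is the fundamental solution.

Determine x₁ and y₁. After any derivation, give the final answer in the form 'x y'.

401 20

[20; 20,40] for √402; ℓ=2 ⇒ convergent index 1
k=0  a_k=20  p_k/q_k = 20/1
k=1  a_k=20  p_k/q_k = 401/20
(x₁, y₁) = (401, 20);  401² − 402·20² = 1 ✓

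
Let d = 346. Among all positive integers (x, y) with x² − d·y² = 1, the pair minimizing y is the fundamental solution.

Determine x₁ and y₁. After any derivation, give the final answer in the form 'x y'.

√346 → a₀=18, period (1,1,1,1,36); ℓ=5 odd so k=9
k=0  a_k=18  p_k/q_k = 18/1
k=1  a_k=1  p_k/q_k = 19/1
…
k=4  a_k=1  p_k/q_k = 93/5
…
k=7  a_k=1  p_k/q_k = 6901/371
k=8  a_k=1  p_k/q_k = 10398/559
k=9  a_k=1  p_k/q_k = 17299/930
→ (17299, 930).  Check: 17299²=299255401, 346·930²=299255400, difference 1.

17299 930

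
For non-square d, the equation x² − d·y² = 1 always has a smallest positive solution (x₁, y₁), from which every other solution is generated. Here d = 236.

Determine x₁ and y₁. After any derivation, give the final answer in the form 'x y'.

√236 = [15; 2,1,3,5,1,6,1,5,3,1,2,30, …], period ℓ=12 (even) → k=11
a_0=15:  p_0=15·1+0=15,  q_0=15·0+1=1
…
a_2=1:  p_2=1·31+15=46,  q_2=1·2+1=3
…
a_4=5:  p_4=5·169+46=891,  q_4=5·11+3=58
…
a_8=5:  p_8=5·8311+7251=48806,  q_8=5·541+472=3177
…
a_10=1:  p_10=1·154729+48806=203535,  q_10=1·10072+3177=13249
a_11=2:  p_11=2·203535+154729=561799,  q_11=2·13249+10072=36570
fundamental: x₁=561799, y₁=36570  (since 315618116401 − 236·1337364900 = 1)

561799 36570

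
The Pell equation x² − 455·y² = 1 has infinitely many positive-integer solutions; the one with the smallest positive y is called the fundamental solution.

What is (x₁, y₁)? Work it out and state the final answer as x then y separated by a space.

d=455: √d = [21; 3,42] (ℓ=2, even), read p_1/q_1
a_0=21:  p_0=21·1+0=21,  q_0=21·0+1=1
a_1=3:  p_1=3·21+1=64,  q_1=3·1+0=3
fundamental: x₁=64, y₁=3  (since 4096 − 455·9 = 1)

64 3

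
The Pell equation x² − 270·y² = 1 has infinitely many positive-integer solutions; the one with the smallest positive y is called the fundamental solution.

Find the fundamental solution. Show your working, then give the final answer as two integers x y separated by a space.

d=270: √d = [16; 2,3,6,3,2,32] (ℓ=6, even), read p_5/q_5
step 0: (16, 1)  from 16·(1,0) + (0,1)
step 1: (33, 2)  from 2·(16,1) + (1,0)
step 2: (115, 7)  from 3·(33,2) + (16,1)
…
step 4: (2284, 139)  from 3·(723,44) + (115,7)
step 5: (5291, 322)  from 2·(2284,139) + (723,44)
fundamental: x₁=5291, y₁=322  (since 27994681 − 270·103684 = 1)

5291 322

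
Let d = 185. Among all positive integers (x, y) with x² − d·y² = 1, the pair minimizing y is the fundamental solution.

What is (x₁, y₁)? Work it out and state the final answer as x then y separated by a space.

√185 → a₀=13, period (1,1,1,1,26); ℓ=5 odd so k=9
i=0: a=13 ⇒ p=13, q=1
i=1: a=1 ⇒ p=14, q=1
i=2: a=1 ⇒ p=27, q=2
i=3: a=1 ⇒ p=41, q=3
i=4: a=1 ⇒ p=68, q=5
i=5: a=26 ⇒ p=1809, q=133
i=6: a=1 ⇒ p=1877, q=138
i=7: a=1 ⇒ p=3686, q=271
i=8: a=1 ⇒ p=5563, q=409
i=9: a=1 ⇒ p=9249, q=680
→ (9249, 680).  Check: 9249²=85544001, 185·680²=85544000, difference 1.

9249 680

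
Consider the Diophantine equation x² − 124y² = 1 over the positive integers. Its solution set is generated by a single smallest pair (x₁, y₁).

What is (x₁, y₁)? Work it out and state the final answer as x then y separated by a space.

4620799 414960

[11; 7,2,1,1,1,…,2,7,22] for √124; ℓ=16 ⇒ convergent index 15
step 0: (11, 1)  from 11·(1,0) + (0,1)
…
step 2: (167, 15)  from 2·(78,7) + (11,1)
step 3: (245, 22)  from 1·(167,15) + (78,7)
step 4: (412, 37)  from 1·(245,22) + (167,15)
…
step 6: (2383, 214)  from 3·(657,59) + (412,37)
step 7: (3040, 273)  from 1·(2383,214) + (657,59)
step 8: (14543, 1306)  from 4·(3040,273) + (2383,214)
…
step 13: (237042, 21287)  from 1·(152167,13665) + (84875,7622)
step 14: (626251, 56239)  from 2·(237042,21287) + (152167,13665)
step 15: (4620799, 414960)  from 7·(626251,56239) + (237042,21287)
→ (4620799, 414960).  Check: 4620799²=21351783398401, 124·414960²=21351783398400, difference 1.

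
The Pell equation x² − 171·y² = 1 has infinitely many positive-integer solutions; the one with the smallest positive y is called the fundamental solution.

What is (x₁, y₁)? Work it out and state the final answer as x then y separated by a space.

√171 = [13; 13,26, …], period ℓ=2 (even) → k=1
k=0  a_k=13  p_k/q_k = 13/1
k=1  a_k=13  p_k/q_k = 170/13
(x₁, y₁) = (170, 13);  170² − 171·13² = 1 ✓

170 13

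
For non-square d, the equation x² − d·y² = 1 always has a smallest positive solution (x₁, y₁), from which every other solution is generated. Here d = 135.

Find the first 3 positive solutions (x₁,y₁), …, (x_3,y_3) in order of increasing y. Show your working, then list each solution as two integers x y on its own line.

244 21
119071 10248
58106404 5001003

d=135: √d = [11; 1,1,1,1,1,1,1,22] (ℓ=8, even), read p_7/q_7
i=0: a=11 ⇒ p=11, q=1
i=1: a=1 ⇒ p=12, q=1
…
i=3: a=1 ⇒ p=35, q=3
…
i=5: a=1 ⇒ p=93, q=8
i=6: a=1 ⇒ p=151, q=13
i=7: a=1 ⇒ p=244, q=21
(x₁, y₁) = (244, 21);  244² − 135·21² = 1 ✓
k=2:  x_2 = 244·244+135·21·21 = 119071,  y_2 = 244·21+21·244 = 10248
k=3:  x_3 = 244·119071+135·21·10248 = 58106404,  y_3 = 244·10248+21·119071 = 5001003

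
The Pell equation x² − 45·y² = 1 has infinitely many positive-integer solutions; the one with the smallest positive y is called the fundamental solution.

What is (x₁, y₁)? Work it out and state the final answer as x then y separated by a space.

161 24

√45 = [6; 1,2,2,2,1,12, …], period ℓ=6 (even) → k=5
k=0  a_k=6  p_k/q_k = 6/1
k=1  a_k=1  p_k/q_k = 7/1
k=2  a_k=2  p_k/q_k = 20/3
…
k=4  a_k=2  p_k/q_k = 114/17
k=5  a_k=1  p_k/q_k = 161/24
(x₁, y₁) = (161, 24);  161² − 45·24² = 1 ✓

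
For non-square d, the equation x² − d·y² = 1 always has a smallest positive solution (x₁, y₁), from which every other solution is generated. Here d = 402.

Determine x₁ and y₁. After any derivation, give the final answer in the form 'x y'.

√402 → a₀=20, period (20,40); ℓ=2 even so k=1
k=0  a_k=20  p_k/q_k = 20/1
k=1  a_k=20  p_k/q_k = 401/20
fundamental: x₁=401, y₁=20  (since 160801 − 402·400 = 1)

401 20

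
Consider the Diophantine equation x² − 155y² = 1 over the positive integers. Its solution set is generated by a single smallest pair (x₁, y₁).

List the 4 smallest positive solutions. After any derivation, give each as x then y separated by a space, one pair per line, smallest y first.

249 20
124001 9960
61752249 4960060
30752496001 2470099920

d=155: √d = [12; 2,4,2,24] (ℓ=4, even), read p_3/q_3
a_0=12:  p_0=12·1+0=12,  q_0=12·0+1=1
…
a_2=4:  p_2=4·25+12=112,  q_2=4·2+1=9
a_3=2:  p_3=2·112+25=249,  q_3=2·9+2=20
→ (249, 20).  Check: 249²=62001, 155·20²=62000, difference 1.
(x_2, y_2) = (249·249 + 155·20·20, 249·20 + 20·249) = (124001, 9960)
(x_3, y_3) = (249·124001 + 155·20·9960, 249·9960 + 20·124001) = (61752249, 4960060)
(x_4, y_4) = (249·61752249 + 155·20·4960060, 249·4960060 + 20·61752249) = (30752496001, 2470099920)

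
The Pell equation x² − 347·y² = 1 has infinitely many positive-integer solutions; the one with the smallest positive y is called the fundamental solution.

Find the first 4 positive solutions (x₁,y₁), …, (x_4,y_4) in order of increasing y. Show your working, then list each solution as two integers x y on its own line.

641602 34443
823306252807 44197395372
1056469876826312026 56714274530897445
1355666371822207590758497 72775983935101527618408

d=347: √d = [18; 1,1,1,2,4,…,1,1,36] (ℓ=14, even), read p_13/q_13
step 0: (18, 1)  from 18·(1,0) + (0,1)
step 1: (19, 1)  from 1·(18,1) + (1,0)
…
step 4: (149, 8)  from 2·(56,3) + (37,2)
…
step 7: (14269, 766)  from 17·(801,43) + (652,35)
…
step 12: (402885, 21628)  from 1·(238717,12815) + (164168,8813)
step 13: (641602, 34443)  from 1·(402885,21628) + (238717,12815)
(x₁, y₁) = (641602, 34443);  641602² − 347·34443² = 1 ✓
(x_2, y_2) = (641602·641602 + 347·34443·34443, 641602·34443 + 34443·641602) = (823306252807, 44197395372)
(x_3, y_3) = (641602·823306252807 + 347·34443·44197395372, 641602·44197395372 + 34443·823306252807) = (1056469876826312026, 56714274530897445)
(x_4, y_4) = (641602·1056469876826312026 + 347·34443·56714274530897445, 641602·56714274530897445 + 34443·1056469876826312026) = (1355666371822207590758497, 72775983935101527618408)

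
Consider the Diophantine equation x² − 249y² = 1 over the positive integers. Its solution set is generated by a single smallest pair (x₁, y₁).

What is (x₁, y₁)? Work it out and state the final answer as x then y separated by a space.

√249 → a₀=15, period (1,3,1,1,5,…,3,1,30); ℓ=16 even so k=15
k=0  a_k=15  p_k/q_k = 15/1
…
k=2  a_k=3  p_k/q_k = 63/4
…
k=4  a_k=1  p_k/q_k = 142/9
…
k=6  a_k=1  p_k/q_k = 931/59
k=7  a_k=3  p_k/q_k = 3582/227
k=8  a_k=10  p_k/q_k = 36751/2329
…
k=10  a_k=1  p_k/q_k = 150586/9543
…
k=12  a_k=1  p_k/q_k = 1017351/64472
…
k=14  a_k=3  p_k/q_k = 6669699/422675
k=15  a_k=1  p_k/q_k = 8553815/542076
fundamental: x₁=8553815, y₁=542076  (since 73167751054225 − 249·293846389776 = 1)

8553815 542076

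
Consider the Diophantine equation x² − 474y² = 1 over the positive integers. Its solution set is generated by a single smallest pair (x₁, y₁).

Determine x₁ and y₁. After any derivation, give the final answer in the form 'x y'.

d=474: √d = [21; 1,3,2,1,1,…,3,1,42] (ℓ=14, even), read p_13/q_13
i=0: a=21 ⇒ p=21, q=1
i=1: a=1 ⇒ p=22, q=1
i=2: a=3 ⇒ p=87, q=4
…
i=4: a=1 ⇒ p=283, q=13
i=5: a=1 ⇒ p=479, q=22
i=6: a=1 ⇒ p=762, q=35
i=7: a=6 ⇒ p=5051, q=232
…
i=11: a=2 ⇒ p=44218, q=2031
i=12: a=3 ⇒ p=149331, q=6859
i=13: a=1 ⇒ p=193549, q=8890
(x₁, y₁) = (193549, 8890);  193549² − 474·8890² = 1 ✓

193549 8890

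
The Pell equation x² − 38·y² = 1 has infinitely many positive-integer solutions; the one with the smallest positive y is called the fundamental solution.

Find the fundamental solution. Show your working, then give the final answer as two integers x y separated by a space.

37 6

[6; 6,12] for √38; ℓ=2 ⇒ convergent index 1
i=0: a=6 ⇒ p=6, q=1
i=1: a=6 ⇒ p=37, q=6
(x₁, y₁) = (37, 6);  37² − 38·6² = 1 ✓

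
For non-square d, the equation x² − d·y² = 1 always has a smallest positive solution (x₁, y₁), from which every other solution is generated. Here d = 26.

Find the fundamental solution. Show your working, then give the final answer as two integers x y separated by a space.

51 10

[5; 10] for √26; ℓ=1 ⇒ convergent index 1
a_0=5:  p_0=5·1+0=5,  q_0=5·0+1=1
a_1=10:  p_1=10·5+1=51,  q_1=10·1+0=10
fundamental: x₁=51, y₁=10  (since 2601 − 26·100 = 1)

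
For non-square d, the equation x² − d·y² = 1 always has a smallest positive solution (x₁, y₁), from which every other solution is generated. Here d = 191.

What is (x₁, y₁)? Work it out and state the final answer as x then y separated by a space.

8994000 650783

d=191: √d = [13; 1,4,1,1,3,…,4,1,26] (ℓ=16, even), read p_15/q_15
i=0: a=13 ⇒ p=13, q=1
i=1: a=1 ⇒ p=14, q=1
i=2: a=4 ⇒ p=69, q=5
…
i=4: a=1 ⇒ p=152, q=11
i=5: a=3 ⇒ p=539, q=39
i=6: a=2 ⇒ p=1230, q=89
i=7: a=2 ⇒ p=2999, q=217
…
i=9: a=2 ⇒ p=83433, q=6037
i=10: a=2 ⇒ p=207083, q=14984
…
i=12: a=1 ⇒ p=911765, q=65973
i=13: a=1 ⇒ p=1616447, q=116962
i=14: a=4 ⇒ p=7377553, q=533821
i=15: a=1 ⇒ p=8994000, q=650783
fundamental: x₁=8994000, y₁=650783  (since 80892036000000 − 191·423518513089 = 1)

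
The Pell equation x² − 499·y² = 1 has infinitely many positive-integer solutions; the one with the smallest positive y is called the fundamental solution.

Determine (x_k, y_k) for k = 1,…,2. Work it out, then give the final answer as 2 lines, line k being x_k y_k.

4490 201
40320199 1804980

√499 → a₀=22, period (2,1,21,1,2,44); ℓ=6 even so k=5
k=0  a_k=22  p_k/q_k = 22/1
…
k=4  a_k=1  p_k/q_k = 1519/68
k=5  a_k=2  p_k/q_k = 4490/201
(x₁, y₁) = (4490, 201);  4490² − 499·201² = 1 ✓
(x_2, y_2) = (4490·4490 + 499·201·201, 4490·201 + 201·4490) = (40320199, 1804980)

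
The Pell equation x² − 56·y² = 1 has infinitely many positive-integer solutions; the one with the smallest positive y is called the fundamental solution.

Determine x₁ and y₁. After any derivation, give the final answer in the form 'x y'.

√56 = [7; 2,14, …], period ℓ=2 (even) → k=1
a_0=7:  p_0=7·1+0=7,  q_0=7·0+1=1
a_1=2:  p_1=2·7+1=15,  q_1=2·1+0=2
(x₁, y₁) = (15, 2);  15² − 56·2² = 1 ✓

15 2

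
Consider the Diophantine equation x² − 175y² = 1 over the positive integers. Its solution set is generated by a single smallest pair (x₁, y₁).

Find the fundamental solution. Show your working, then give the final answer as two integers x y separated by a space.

[13; 4,2,1,2,4,26] for √175; ℓ=6 ⇒ convergent index 5
a_0=13:  p_0=13·1+0=13,  q_0=13·0+1=1
…
a_3=1:  p_3=1·119+53=172,  q_3=1·9+4=13
a_4=2:  p_4=2·172+119=463,  q_4=2·13+9=35
a_5=4:  p_5=4·463+172=2024,  q_5=4·35+13=153
fundamental: x₁=2024, y₁=153  (since 4096576 − 175·23409 = 1)

2024 153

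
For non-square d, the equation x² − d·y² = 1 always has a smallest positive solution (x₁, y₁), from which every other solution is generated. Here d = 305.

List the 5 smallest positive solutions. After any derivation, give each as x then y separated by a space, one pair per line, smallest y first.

489 28
478241 27384
467719209 26781524
457428908161 26192303088
447365004462249 25616045638540

[17; 2,6,2,34] for √305; ℓ=4 ⇒ convergent index 3
step 0: (17, 1)  from 17·(1,0) + (0,1)
…
step 2: (227, 13)  from 6·(35,2) + (17,1)
step 3: (489, 28)  from 2·(227,13) + (35,2)
(x₁, y₁) = (489, 28);  489² − 305·28² = 1 ✓
k=2:  x_2 = 489·489+305·28·28 = 478241,  y_2 = 489·28+28·489 = 27384
k=3:  x_3 = 489·478241+305·28·27384 = 467719209,  y_3 = 489·27384+28·478241 = 26781524
k=4:  x_4 = 489·467719209+305·28·26781524 = 457428908161,  y_4 = 489·26781524+28·467719209 = 26192303088
k=5:  x_5 = 489·457428908161+305·28·26192303088 = 447365004462249,  y_5 = 489·26192303088+28·457428908161 = 25616045638540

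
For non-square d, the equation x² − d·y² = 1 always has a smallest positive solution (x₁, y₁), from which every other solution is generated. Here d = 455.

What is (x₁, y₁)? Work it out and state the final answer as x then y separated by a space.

d=455: √d = [21; 3,42] (ℓ=2, even), read p_1/q_1
a_0=21:  p_0=21·1+0=21,  q_0=21·0+1=1
a_1=3:  p_1=3·21+1=64,  q_1=3·1+0=3
(x₁, y₁) = (64, 3);  64² − 455·3² = 1 ✓

64 3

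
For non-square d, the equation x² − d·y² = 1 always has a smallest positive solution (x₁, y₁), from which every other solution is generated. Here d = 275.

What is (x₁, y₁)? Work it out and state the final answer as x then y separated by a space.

√275 → a₀=16, period (1,1,2,1,1,32); ℓ=6 even so k=5
k=0  a_k=16  p_k/q_k = 16/1
k=1  a_k=1  p_k/q_k = 17/1
…
k=3  a_k=2  p_k/q_k = 83/5
k=4  a_k=1  p_k/q_k = 116/7
k=5  a_k=1  p_k/q_k = 199/12
(x₁, y₁) = (199, 12);  199² − 275·12² = 1 ✓

199 12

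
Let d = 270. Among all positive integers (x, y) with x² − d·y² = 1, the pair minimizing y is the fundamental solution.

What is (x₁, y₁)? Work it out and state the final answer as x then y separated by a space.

[16; 2,3,6,3,2,32] for √270; ℓ=6 ⇒ convergent index 5
a_0=16:  p_0=16·1+0=16,  q_0=16·0+1=1
a_1=2:  p_1=2·16+1=33,  q_1=2·1+0=2
…
a_4=3:  p_4=3·723+115=2284,  q_4=3·44+7=139
a_5=2:  p_5=2·2284+723=5291,  q_5=2·139+44=322
fundamental: x₁=5291, y₁=322  (since 27994681 − 270·103684 = 1)

5291 322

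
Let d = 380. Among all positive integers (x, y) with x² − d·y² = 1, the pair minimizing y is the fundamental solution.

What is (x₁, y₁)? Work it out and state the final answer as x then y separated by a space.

√380 → a₀=19, period (2,38); ℓ=2 even so k=1
k=0  a_k=19  p_k/q_k = 19/1
k=1  a_k=2  p_k/q_k = 39/2
→ (39, 2).  Check: 39²=1521, 380·2²=1520, difference 1.

39 2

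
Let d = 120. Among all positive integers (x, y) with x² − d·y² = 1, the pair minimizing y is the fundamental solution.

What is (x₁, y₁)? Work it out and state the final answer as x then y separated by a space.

11 1

[10; 1,20] for √120; ℓ=2 ⇒ convergent index 1
a_0=10:  p_0=10·1+0=10,  q_0=10·0+1=1
a_1=1:  p_1=1·10+1=11,  q_1=1·1+0=1
fundamental: x₁=11, y₁=1  (since 121 − 120·1 = 1)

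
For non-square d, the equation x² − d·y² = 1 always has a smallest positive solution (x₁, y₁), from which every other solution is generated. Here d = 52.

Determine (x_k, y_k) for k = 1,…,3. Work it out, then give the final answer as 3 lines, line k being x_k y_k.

649 90
842401 116820
1093435849 151632270

√52 = [7; 4,1,2,1,4,14, …], period ℓ=6 (even) → k=5
i=0: a=7 ⇒ p=7, q=1
…
i=2: a=1 ⇒ p=36, q=5
…
i=4: a=1 ⇒ p=137, q=19
i=5: a=4 ⇒ p=649, q=90
→ (649, 90).  Check: 649²=421201, 52·90²=421200, difference 1.
n=2: (649,90)∘(649,90) = (649·649+52·90·90, 649·90+90·649) = (842401,116820)
n=3: (842401,116820)∘(649,90) = (649·842401+52·90·116820, 649·116820+90·842401) = (1093435849,151632270)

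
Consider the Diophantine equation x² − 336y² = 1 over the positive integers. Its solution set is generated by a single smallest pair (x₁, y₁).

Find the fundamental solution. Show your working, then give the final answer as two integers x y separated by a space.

d=336: √d = [18; 3,36] (ℓ=2, even), read p_1/q_1
a_0=18:  p_0=18·1+0=18,  q_0=18·0+1=1
a_1=3:  p_1=3·18+1=55,  q_1=3·1+0=3
→ (55, 3).  Check: 55²=3025, 336·3²=3024, difference 1.

55 3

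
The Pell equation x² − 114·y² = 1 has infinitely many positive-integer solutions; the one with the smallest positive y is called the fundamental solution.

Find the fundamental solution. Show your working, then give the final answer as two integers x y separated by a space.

[10; 1,2,10,2,1,20] for √114; ℓ=6 ⇒ convergent index 5
step 0: (10, 1)  from 10·(1,0) + (0,1)
step 1: (11, 1)  from 1·(10,1) + (1,0)
…
step 3: (331, 31)  from 10·(32,3) + (11,1)
step 4: (694, 65)  from 2·(331,31) + (32,3)
step 5: (1025, 96)  from 1·(694,65) + (331,31)
→ (1025, 96).  Check: 1025²=1050625, 114·96²=1050624, difference 1.

1025 96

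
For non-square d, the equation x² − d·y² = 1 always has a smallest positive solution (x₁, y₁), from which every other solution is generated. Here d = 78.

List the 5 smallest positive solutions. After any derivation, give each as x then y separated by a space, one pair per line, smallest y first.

53 6
5617 636
595349 67410
63101377 7144824
6688150613 757283934

√78 → a₀=8, period (1,4,1,16); ℓ=4 even so k=3
i=0: a=8 ⇒ p=8, q=1
i=1: a=1 ⇒ p=9, q=1
i=2: a=4 ⇒ p=44, q=5
i=3: a=1 ⇒ p=53, q=6
fundamental: x₁=53, y₁=6  (since 2809 − 78·36 = 1)
(x_2, y_2) = (53·53 + 78·6·6, 53·6 + 6·53) = (5617, 636)
(x_3, y_3) = (53·5617 + 78·6·636, 53·636 + 6·5617) = (595349, 67410)
(x_4, y_4) = (53·595349 + 78·6·67410, 53·67410 + 6·595349) = (63101377, 7144824)
(x_5, y_5) = (53·63101377 + 78·6·7144824, 53·7144824 + 6·63101377) = (6688150613, 757283934)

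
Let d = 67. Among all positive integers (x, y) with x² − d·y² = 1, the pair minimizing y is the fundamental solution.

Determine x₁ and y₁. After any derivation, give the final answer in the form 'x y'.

48842 5967

√67 → a₀=8, period (5,2,1,1,7,1,1,2,5,16); ℓ=10 even so k=9
step 0: (8, 1)  from 8·(1,0) + (0,1)
…
step 3: (131, 16)  from 1·(90,11) + (41,5)
…
step 8: (9053, 1106)  from 2·(3577,437) + (1899,232)
step 9: (48842, 5967)  from 5·(9053,1106) + (3577,437)
(x₁, y₁) = (48842, 5967);  48842² − 67·5967² = 1 ✓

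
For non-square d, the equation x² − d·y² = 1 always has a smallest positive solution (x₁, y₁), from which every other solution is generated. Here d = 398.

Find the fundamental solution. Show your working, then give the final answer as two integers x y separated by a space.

√398 = [19; 1,18,1,38, …], period ℓ=4 (even) → k=3
step 0: (19, 1)  from 19·(1,0) + (0,1)
step 1: (20, 1)  from 1·(19,1) + (1,0)
step 2: (379, 19)  from 18·(20,1) + (19,1)
step 3: (399, 20)  from 1·(379,19) + (20,1)
(x₁, y₁) = (399, 20);  399² − 398·20² = 1 ✓

399 20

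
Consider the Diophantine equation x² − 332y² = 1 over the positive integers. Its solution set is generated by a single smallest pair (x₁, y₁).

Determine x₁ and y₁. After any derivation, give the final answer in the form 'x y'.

[18; 4,1,1,8,1,1,4,36] for √332; ℓ=8 ⇒ convergent index 7
a_0=18:  p_0=18·1+0=18,  q_0=18·0+1=1
a_1=4:  p_1=4·18+1=73,  q_1=4·1+0=4
a_2=1:  p_2=1·73+18=91,  q_2=1·4+1=5
a_3=1:  p_3=1·91+73=164,  q_3=1·5+4=9
a_4=8:  p_4=8·164+91=1403,  q_4=8·9+5=77
a_5=1:  p_5=1·1403+164=1567,  q_5=1·77+9=86
a_6=1:  p_6=1·1567+1403=2970,  q_6=1·86+77=163
a_7=4:  p_7=4·2970+1567=13447,  q_7=4·163+86=738
fundamental: x₁=13447, y₁=738  (since 180821809 − 332·544644 = 1)

13447 738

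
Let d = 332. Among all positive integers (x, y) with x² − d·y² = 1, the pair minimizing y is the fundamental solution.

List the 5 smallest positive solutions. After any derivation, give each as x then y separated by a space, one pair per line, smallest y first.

[18; 4,1,1,8,1,1,4,36] for √332; ℓ=8 ⇒ convergent index 7
step 0: (18, 1)  from 18·(1,0) + (0,1)
…
step 2: (91, 5)  from 1·(73,4) + (18,1)
…
step 4: (1403, 77)  from 8·(164,9) + (91,5)
step 5: (1567, 86)  from 1·(1403,77) + (164,9)
step 6: (2970, 163)  from 1·(1567,86) + (1403,77)
step 7: (13447, 738)  from 4·(2970,163) + (1567,86)
→ (13447, 738).  Check: 13447²=180821809, 332·738²=180821808, difference 1.
n=2: (13447,738)∘(13447,738) = (13447·13447+332·738·738, 13447·738+738·13447) = (361643617,19847772)
n=3: (361643617,19847772)∘(13447,738) = (13447·361643617+332·738·19847772, 13447·19847772+738·361643617) = (9726043422151,533785979430)
n=4: (9726043422151,533785979430)∘(13447,738) = (13447·9726043422151+332·738·533785979430, 13447·533785979430+738·9726043422151) = (261572211433685377,14355640110942648)
n=5: (261572211433685377,14355640110942648)∘(13447,738) = (13447·261572211433685377+332·738·14355640110942648, 13447·14355640110942648+738·261572211433685377) = (7034723044571491106887,386080584609905595882)

13447 738
361643617 19847772
9726043422151 533785979430
261572211433685377 14355640110942648
7034723044571491106887 386080584609905595882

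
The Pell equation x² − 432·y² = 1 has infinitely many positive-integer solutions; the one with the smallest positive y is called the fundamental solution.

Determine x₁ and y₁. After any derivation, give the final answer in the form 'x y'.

1351 65

√432 → a₀=20, period (1,3,1,1,1,3,1,40); ℓ=8 even so k=7
i=0: a=20 ⇒ p=20, q=1
i=1: a=1 ⇒ p=21, q=1
i=2: a=3 ⇒ p=83, q=4
i=3: a=1 ⇒ p=104, q=5
i=4: a=1 ⇒ p=187, q=9
i=5: a=1 ⇒ p=291, q=14
i=6: a=3 ⇒ p=1060, q=51
i=7: a=1 ⇒ p=1351, q=65
(x₁, y₁) = (1351, 65);  1351² − 432·65² = 1 ✓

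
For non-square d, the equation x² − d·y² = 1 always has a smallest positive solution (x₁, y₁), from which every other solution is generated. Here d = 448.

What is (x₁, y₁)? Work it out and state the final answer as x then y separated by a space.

√448 = [21; 6,42, …], period ℓ=2 (even) → k=1
i=0: a=21 ⇒ p=21, q=1
i=1: a=6 ⇒ p=127, q=6
(x₁, y₁) = (127, 6);  127² − 448·6² = 1 ✓

127 6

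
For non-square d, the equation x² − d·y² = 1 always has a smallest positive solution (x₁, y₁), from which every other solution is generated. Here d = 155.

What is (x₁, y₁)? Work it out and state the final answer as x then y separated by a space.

249 20

[12; 2,4,2,24] for √155; ℓ=4 ⇒ convergent index 3
step 0: (12, 1)  from 12·(1,0) + (0,1)
…
step 2: (112, 9)  from 4·(25,2) + (12,1)
step 3: (249, 20)  from 2·(112,9) + (25,2)
→ (249, 20).  Check: 249²=62001, 155·20²=62000, difference 1.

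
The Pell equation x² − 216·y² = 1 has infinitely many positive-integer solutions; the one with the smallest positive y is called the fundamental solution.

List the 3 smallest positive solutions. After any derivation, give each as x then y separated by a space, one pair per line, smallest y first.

[14; 1,2,3,2,1,28] for √216; ℓ=6 ⇒ convergent index 5
step 0: (14, 1)  from 14·(1,0) + (0,1)
step 1: (15, 1)  from 1·(14,1) + (1,0)
step 2: (44, 3)  from 2·(15,1) + (14,1)
step 3: (147, 10)  from 3·(44,3) + (15,1)
step 4: (338, 23)  from 2·(147,10) + (44,3)
step 5: (485, 33)  from 1·(338,23) + (147,10)
→ (485, 33).  Check: 485²=235225, 216·33²=235224, difference 1.
(485+33√216)^2 = 470449 + 32010√216
(485+33√216)^3 = 456335045 + 31049667√216

485 33
470449 32010
456335045 31049667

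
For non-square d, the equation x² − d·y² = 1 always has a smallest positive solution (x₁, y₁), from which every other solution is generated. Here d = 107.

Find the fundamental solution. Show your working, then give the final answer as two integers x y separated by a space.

962 93

d=107: √d = [10; 2,1,9,1,2,20] (ℓ=6, even), read p_5/q_5
a_0=10:  p_0=10·1+0=10,  q_0=10·0+1=1
a_1=2:  p_1=2·10+1=21,  q_1=2·1+0=2
…
a_3=9:  p_3=9·31+21=300,  q_3=9·3+2=29
a_4=1:  p_4=1·300+31=331,  q_4=1·29+3=32
a_5=2:  p_5=2·331+300=962,  q_5=2·32+29=93
→ (962, 93).  Check: 962²=925444, 107·93²=925443, difference 1.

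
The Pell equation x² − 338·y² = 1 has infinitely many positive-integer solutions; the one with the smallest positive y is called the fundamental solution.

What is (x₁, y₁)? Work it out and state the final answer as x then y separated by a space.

[18; 2,1,1,2,36] for √338; ℓ=5 ⇒ convergent index 9
k=0  a_k=18  p_k/q_k = 18/1
k=1  a_k=2  p_k/q_k = 37/2
k=2  a_k=1  p_k/q_k = 55/3
…
k=5  a_k=36  p_k/q_k = 8696/473
…
k=7  a_k=1  p_k/q_k = 26327/1432
k=8  a_k=1  p_k/q_k = 43958/2391
k=9  a_k=2  p_k/q_k = 114243/6214
(x₁, y₁) = (114243, 6214);  114243² − 338·6214² = 1 ✓

114243 6214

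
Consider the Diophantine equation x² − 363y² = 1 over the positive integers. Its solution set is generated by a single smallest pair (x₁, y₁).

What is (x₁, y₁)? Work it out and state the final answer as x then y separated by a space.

d=363: √d = [19; 19,38] (ℓ=2, even), read p_1/q_1
a_0=19:  p_0=19·1+0=19,  q_0=19·0+1=1
a_1=19:  p_1=19·19+1=362,  q_1=19·1+0=19
fundamental: x₁=362, y₁=19  (since 131044 − 363·361 = 1)

362 19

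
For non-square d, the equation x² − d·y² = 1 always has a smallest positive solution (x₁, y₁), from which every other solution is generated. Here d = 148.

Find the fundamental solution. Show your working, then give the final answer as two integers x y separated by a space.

73 6

√148 → a₀=12, period (6,24); ℓ=2 even so k=1
step 0: (12, 1)  from 12·(1,0) + (0,1)
step 1: (73, 6)  from 6·(12,1) + (1,0)
(x₁, y₁) = (73, 6);  73² − 148·6² = 1 ✓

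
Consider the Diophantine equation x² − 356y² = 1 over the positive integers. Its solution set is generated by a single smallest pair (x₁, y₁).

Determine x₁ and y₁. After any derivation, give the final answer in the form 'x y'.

500001 26500

√356 → a₀=18, period (1,6,1,1,2,…,6,1,36); ℓ=14 even so k=13
a_0=18:  p_0=18·1+0=18,  q_0=18·0+1=1
a_1=1:  p_1=1·18+1=19,  q_1=1·1+0=1
a_2=6:  p_2=6·19+18=132,  q_2=6·1+1=7
a_3=1:  p_3=1·132+19=151,  q_3=1·7+1=8
…
a_5=2:  p_5=2·283+151=717,  q_5=2·15+8=38
a_6=1:  p_6=1·717+283=1000,  q_6=1·38+15=53
a_7=8:  p_7=8·1000+717=8717,  q_7=8·53+38=462
a_8=1:  p_8=1·8717+1000=9717,  q_8=1·462+53=515
…
a_10=1:  p_10=1·28151+9717=37868,  q_10=1·1492+515=2007
a_11=1:  p_11=1·37868+28151=66019,  q_11=1·2007+1492=3499
a_12=6:  p_12=6·66019+37868=433982,  q_12=6·3499+2007=23001
a_13=1:  p_13=1·433982+66019=500001,  q_13=1·23001+3499=26500
(x₁, y₁) = (500001, 26500);  500001² − 356·26500² = 1 ✓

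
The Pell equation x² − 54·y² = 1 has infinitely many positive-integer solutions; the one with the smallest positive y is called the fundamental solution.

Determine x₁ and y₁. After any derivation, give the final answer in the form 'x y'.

[7; 2,1,6,1,2,14] for √54; ℓ=6 ⇒ convergent index 5
k=0  a_k=7  p_k/q_k = 7/1
k=1  a_k=2  p_k/q_k = 15/2
k=2  a_k=1  p_k/q_k = 22/3
k=3  a_k=6  p_k/q_k = 147/20
k=4  a_k=1  p_k/q_k = 169/23
k=5  a_k=2  p_k/q_k = 485/66
fundamental: x₁=485, y₁=66  (since 235225 − 54·4356 = 1)

485 66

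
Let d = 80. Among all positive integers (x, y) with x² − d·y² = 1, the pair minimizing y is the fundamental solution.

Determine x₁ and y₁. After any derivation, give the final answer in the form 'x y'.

9 1

d=80: √d = [8; 1,16] (ℓ=2, even), read p_1/q_1
step 0: (8, 1)  from 8·(1,0) + (0,1)
step 1: (9, 1)  from 1·(8,1) + (1,0)
→ (9, 1).  Check: 9²=81, 80·1²=80, difference 1.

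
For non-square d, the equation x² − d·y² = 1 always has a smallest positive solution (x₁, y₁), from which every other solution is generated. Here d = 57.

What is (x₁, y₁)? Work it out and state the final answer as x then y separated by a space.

151 20

d=57: √d = [7; 1,1,4,1,1,14] (ℓ=6, even), read p_5/q_5
k=0  a_k=7  p_k/q_k = 7/1
…
k=2  a_k=1  p_k/q_k = 15/2
k=3  a_k=4  p_k/q_k = 68/9
k=4  a_k=1  p_k/q_k = 83/11
k=5  a_k=1  p_k/q_k = 151/20
fundamental: x₁=151, y₁=20  (since 22801 − 57·400 = 1)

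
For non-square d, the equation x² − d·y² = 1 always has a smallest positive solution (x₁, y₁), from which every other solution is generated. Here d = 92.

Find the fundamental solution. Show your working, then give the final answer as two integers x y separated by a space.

d=92: √d = [9; 1,1,2,4,2,1,1,18] (ℓ=8, even), read p_7/q_7
k=0  a_k=9  p_k/q_k = 9/1
k=1  a_k=1  p_k/q_k = 10/1
k=2  a_k=1  p_k/q_k = 19/2
…
k=4  a_k=4  p_k/q_k = 211/22
k=5  a_k=2  p_k/q_k = 470/49
k=6  a_k=1  p_k/q_k = 681/71
k=7  a_k=1  p_k/q_k = 1151/120
(x₁, y₁) = (1151, 120);  1151² − 92·120² = 1 ✓

1151 120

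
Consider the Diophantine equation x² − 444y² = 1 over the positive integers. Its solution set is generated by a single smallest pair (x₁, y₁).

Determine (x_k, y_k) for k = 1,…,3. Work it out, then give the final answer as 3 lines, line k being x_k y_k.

d=444: √d = [21; 14,42] (ℓ=2, even), read p_1/q_1
step 0: (21, 1)  from 21·(1,0) + (0,1)
step 1: (295, 14)  from 14·(21,1) + (1,0)
fundamental: x₁=295, y₁=14  (since 87025 − 444·196 = 1)
n=2: (295,14)∘(295,14) = (295·295+444·14·14, 295·14+14·295) = (174049,8260)
n=3: (174049,8260)∘(295,14) = (295·174049+444·14·8260, 295·8260+14·174049) = (102688615,4873386)

295 14
174049 8260
102688615 4873386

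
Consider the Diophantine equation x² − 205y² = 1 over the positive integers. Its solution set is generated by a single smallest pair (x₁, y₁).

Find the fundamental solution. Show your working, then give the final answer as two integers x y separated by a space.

√205 = [14; 3,6,1,4,1,6,3,28, …], period ℓ=8 (even) → k=7
step 0: (14, 1)  from 14·(1,0) + (0,1)
step 1: (43, 3)  from 3·(14,1) + (1,0)
…
step 3: (315, 22)  from 1·(272,19) + (43,3)
…
step 5: (1847, 129)  from 1·(1532,107) + (315,22)
step 6: (12614, 881)  from 6·(1847,129) + (1532,107)
step 7: (39689, 2772)  from 3·(12614,881) + (1847,129)
(x₁, y₁) = (39689, 2772);  39689² − 205·2772² = 1 ✓

39689 2772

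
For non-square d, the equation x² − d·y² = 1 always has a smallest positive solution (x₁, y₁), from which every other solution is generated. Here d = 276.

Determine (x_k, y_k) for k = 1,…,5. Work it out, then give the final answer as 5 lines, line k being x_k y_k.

7775 468
120901249 7277400
1880014414175 113163569532
29234224019520001 1759693498945200
454592181623521601375 27363233795434290468

√276 = [16; 1,1,1,1,2,2,2,1,1,1,1,32, …], period ℓ=12 (even) → k=11
k=0  a_k=16  p_k/q_k = 16/1
…
k=5  a_k=2  p_k/q_k = 216/13
…
k=7  a_k=2  p_k/q_k = 1246/75
…
k=9  a_k=1  p_k/q_k = 3007/181
k=10  a_k=1  p_k/q_k = 4768/287
k=11  a_k=1  p_k/q_k = 7775/468
→ (7775, 468).  Check: 7775²=60450625, 276·468²=60450624, difference 1.
(x_2, y_2) = (7775·7775 + 276·468·468, 7775·468 + 468·7775) = (120901249, 7277400)
(x_3, y_3) = (7775·120901249 + 276·468·7277400, 7775·7277400 + 468·120901249) = (1880014414175, 113163569532)
(x_4, y_4) = (7775·1880014414175 + 276·468·113163569532, 7775·113163569532 + 468·1880014414175) = (29234224019520001, 1759693498945200)
(x_5, y_5) = (7775·29234224019520001 + 276·468·1759693498945200, 7775·1759693498945200 + 468·29234224019520001) = (454592181623521601375, 27363233795434290468)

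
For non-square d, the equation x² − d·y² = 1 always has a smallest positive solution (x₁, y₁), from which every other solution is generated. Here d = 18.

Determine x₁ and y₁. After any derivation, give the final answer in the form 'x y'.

17 4

d=18: √d = [4; 4,8] (ℓ=2, even), read p_1/q_1
step 0: (4, 1)  from 4·(1,0) + (0,1)
step 1: (17, 4)  from 4·(4,1) + (1,0)
(x₁, y₁) = (17, 4);  17² − 18·4² = 1 ✓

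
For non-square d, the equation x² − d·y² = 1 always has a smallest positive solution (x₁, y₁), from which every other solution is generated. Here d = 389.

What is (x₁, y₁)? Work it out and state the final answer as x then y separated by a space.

[19; 1,2,1,1,1,1,2,1,38] for √389; ℓ=9 ⇒ convergent index 17
a_0=19:  p_0=19·1+0=19,  q_0=19·0+1=1
…
a_2=2:  p_2=2·20+19=59,  q_2=2·1+1=3
…
a_4=1:  p_4=1·79+59=138,  q_4=1·4+3=7
…
a_6=1:  p_6=1·217+138=355,  q_6=1·11+7=18
a_7=2:  p_7=2·355+217=927,  q_7=2·18+11=47
a_8=1:  p_8=1·927+355=1282,  q_8=1·47+18=65
…
a_11=2:  p_11=2·50925+49643=151493,  q_11=2·2582+2517=7681
…
a_16=2:  p_16=2·910240+556329=2376809,  q_16=2·46151+28207=120509
a_17=1:  p_17=1·2376809+910240=3287049,  q_17=1·120509+46151=166660
→ (3287049, 166660).  Check: 3287049²=10804691128401, 389·166660²=10804691128400, difference 1.

3287049 166660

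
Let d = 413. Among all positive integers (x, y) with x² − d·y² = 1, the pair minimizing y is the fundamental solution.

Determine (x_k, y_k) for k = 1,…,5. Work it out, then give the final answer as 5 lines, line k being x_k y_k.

d=413: √d = [20; 3,9,1,4,1,9,3,40] (ℓ=8, even), read p_7/q_7
i=0: a=20 ⇒ p=20, q=1
i=1: a=3 ⇒ p=61, q=3
i=2: a=9 ⇒ p=569, q=28
i=3: a=1 ⇒ p=630, q=31
…
i=5: a=1 ⇒ p=3719, q=183
i=6: a=9 ⇒ p=36560, q=1799
i=7: a=3 ⇒ p=113399, q=5580
(x₁, y₁) = (113399, 5580);  113399² − 413·5580² = 1 ✓
(x_2, y_2) = (113399·113399 + 413·5580·5580, 113399·5580 + 5580·113399) = (25718666401, 1265532840)
(x_3, y_3) = (113399·25718666401 + 413·5580·1265532840, 113399·1265532840 + 5580·25718666401) = (5832942102300599, 287020317040740)
(x_4, y_4) = (113399·5832942102300599 + 413·5580·287020317040740, 113399·287020317040740 + 5580·5832942102300599) = (1322899602891852585601, 65095633862940217680)
(x_5, y_5) = (113399·1322899602891852585601 + 413·5580·65095633862940217680, 113399·65095633862940217680 + 5580·1322899602891852585601) = (300030984130833440606834999, 14763559568560095172347900)

113399 5580
25718666401 1265532840
5832942102300599 287020317040740
1322899602891852585601 65095633862940217680
300030984130833440606834999 14763559568560095172347900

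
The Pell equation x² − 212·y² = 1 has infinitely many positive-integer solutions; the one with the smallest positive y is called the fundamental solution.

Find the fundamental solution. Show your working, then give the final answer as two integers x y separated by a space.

√212 = [14; 1,1,3,1,1,…,1,1,28, …], period ℓ=14 (even) → k=13
k=0  a_k=14  p_k/q_k = 14/1
…
k=4  a_k=1  p_k/q_k = 131/9
…
k=6  a_k=1  p_k/q_k = 364/25
…
k=10  a_k=1  p_k/q_k = 7979/548
k=11  a_k=3  p_k/q_k = 29135/2001
k=12  a_k=1  p_k/q_k = 37114/2549
k=13  a_k=1  p_k/q_k = 66249/4550
→ (66249, 4550).  Check: 66249²=4388930001, 212·4550²=4388930000, difference 1.

66249 4550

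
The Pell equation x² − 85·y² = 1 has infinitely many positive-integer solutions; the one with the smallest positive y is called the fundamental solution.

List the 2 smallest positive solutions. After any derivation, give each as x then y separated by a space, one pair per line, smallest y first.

285769 30996
163327842721 17715391848

d=85: √d = [9; 4,1,1,4,18] (ℓ=5, odd), read p_9/q_9
k=0  a_k=9  p_k/q_k = 9/1
k=1  a_k=4  p_k/q_k = 37/4
…
k=7  a_k=1  p_k/q_k = 34813/3776
k=8  a_k=1  p_k/q_k = 62739/6805
k=9  a_k=4  p_k/q_k = 285769/30996
→ (285769, 30996).  Check: 285769²=81663921361, 85·30996²=81663921360, difference 1.
(x_2, y_2) = (285769·285769 + 85·30996·30996, 285769·30996 + 30996·285769) = (163327842721, 17715391848)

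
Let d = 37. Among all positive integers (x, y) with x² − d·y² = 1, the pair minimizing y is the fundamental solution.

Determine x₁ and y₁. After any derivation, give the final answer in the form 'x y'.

73 12

d=37: √d = [6; 12] (ℓ=1, odd), read p_1/q_1
i=0: a=6 ⇒ p=6, q=1
i=1: a=12 ⇒ p=73, q=12
→ (73, 12).  Check: 73²=5329, 37·12²=5328, difference 1.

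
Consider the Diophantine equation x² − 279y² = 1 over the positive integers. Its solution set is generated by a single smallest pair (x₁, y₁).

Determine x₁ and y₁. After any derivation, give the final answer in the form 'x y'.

1520 91

[16; 1,2,2,1,2,2,1,32] for √279; ℓ=8 ⇒ convergent index 7
step 0: (16, 1)  from 16·(1,0) + (0,1)
step 1: (17, 1)  from 1·(16,1) + (1,0)
step 2: (50, 3)  from 2·(17,1) + (16,1)
step 3: (117, 7)  from 2·(50,3) + (17,1)
…
step 5: (451, 27)  from 2·(167,10) + (117,7)
step 6: (1069, 64)  from 2·(451,27) + (167,10)
step 7: (1520, 91)  from 1·(1069,64) + (451,27)
(x₁, y₁) = (1520, 91);  1520² − 279·91² = 1 ✓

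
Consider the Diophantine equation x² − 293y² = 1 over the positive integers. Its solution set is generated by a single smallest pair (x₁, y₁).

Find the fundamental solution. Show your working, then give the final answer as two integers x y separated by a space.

√293 = [17; 8,1,1,8,34, …], period ℓ=5 (odd) → k=9
i=0: a=17 ⇒ p=17, q=1
…
i=2: a=1 ⇒ p=154, q=9
i=3: a=1 ⇒ p=291, q=17
…
i=7: a=1 ⇒ p=764593, q=44668
i=8: a=1 ⇒ p=1444507, q=84389
i=9: a=8 ⇒ p=12320649, q=719780
→ (12320649, 719780).  Check: 12320649²=151798391781201, 293·719780²=151798391781200, difference 1.

12320649 719780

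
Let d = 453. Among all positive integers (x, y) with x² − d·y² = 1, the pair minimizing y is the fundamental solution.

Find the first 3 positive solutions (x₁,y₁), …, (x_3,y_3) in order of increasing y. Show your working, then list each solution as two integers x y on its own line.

1653751 77700
5469784740001 256992905400
18091323967121133751 850004548596233100

d=453: √d = [21; 3,1,1,10,14,10,1,1,3,42] (ℓ=10, even), read p_9/q_9
i=0: a=21 ⇒ p=21, q=1
i=1: a=3 ⇒ p=64, q=3
i=2: a=1 ⇒ p=85, q=4
…
i=4: a=10 ⇒ p=1575, q=74
…
i=6: a=10 ⇒ p=223565, q=10504
…
i=8: a=1 ⇒ p=469329, q=22051
i=9: a=3 ⇒ p=1653751, q=77700
(x₁, y₁) = (1653751, 77700);  1653751² − 453·77700² = 1 ✓
k=2:  x_2 = 1653751·1653751+453·77700·77700 = 5469784740001,  y_2 = 1653751·77700+77700·1653751 = 256992905400
k=3:  x_3 = 1653751·5469784740001+453·77700·256992905400 = 18091323967121133751,  y_3 = 1653751·256992905400+77700·5469784740001 = 850004548596233100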